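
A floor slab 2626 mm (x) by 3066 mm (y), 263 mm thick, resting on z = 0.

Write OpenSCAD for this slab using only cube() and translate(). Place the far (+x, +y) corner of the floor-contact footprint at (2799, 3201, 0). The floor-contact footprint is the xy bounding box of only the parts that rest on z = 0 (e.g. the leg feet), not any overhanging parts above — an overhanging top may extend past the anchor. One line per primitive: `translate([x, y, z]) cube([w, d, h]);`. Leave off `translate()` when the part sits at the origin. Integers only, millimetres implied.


translate([173, 135, 0]) cube([2626, 3066, 263]);


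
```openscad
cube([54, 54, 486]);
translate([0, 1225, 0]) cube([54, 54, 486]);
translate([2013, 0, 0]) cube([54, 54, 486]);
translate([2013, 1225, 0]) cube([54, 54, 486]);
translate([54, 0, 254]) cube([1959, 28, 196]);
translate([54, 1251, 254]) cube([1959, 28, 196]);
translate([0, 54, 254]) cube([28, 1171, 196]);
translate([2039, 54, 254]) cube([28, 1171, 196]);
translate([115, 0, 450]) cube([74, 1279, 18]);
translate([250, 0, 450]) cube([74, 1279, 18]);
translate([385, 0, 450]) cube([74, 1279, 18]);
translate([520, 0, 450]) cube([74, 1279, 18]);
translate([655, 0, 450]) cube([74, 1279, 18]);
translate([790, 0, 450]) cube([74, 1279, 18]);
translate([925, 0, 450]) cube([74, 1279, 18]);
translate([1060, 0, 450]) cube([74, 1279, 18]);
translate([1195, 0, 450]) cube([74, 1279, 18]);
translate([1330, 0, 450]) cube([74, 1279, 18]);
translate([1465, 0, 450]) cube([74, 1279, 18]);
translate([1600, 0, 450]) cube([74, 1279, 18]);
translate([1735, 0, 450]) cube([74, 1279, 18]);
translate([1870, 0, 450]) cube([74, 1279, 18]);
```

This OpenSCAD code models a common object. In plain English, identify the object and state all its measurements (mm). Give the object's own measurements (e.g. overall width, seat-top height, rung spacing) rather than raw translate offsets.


A bed frame 2067 mm long (x) by 1279 mm wide (y). Four 54×54 mm corner posts, 486 mm tall, at the corners of the footprint. Four rails of 28 mm thickness and 196 mm height run between adjacent posts with their undersides at z = 254 mm, their outer faces flush with the outside of the frame (the two x-running rails run between the posts' inner faces; the two y-running rails run between the posts' inner faces). 14 slats, each 74 mm wide (x) and 18 mm thick, lie across the top of the two x-running rails, running the full 1279 mm width of the frame in y; along x they sit between the end posts with a 61 mm gap after the −x posts and between neighbouring slats, leaving 69 mm before the +x posts.


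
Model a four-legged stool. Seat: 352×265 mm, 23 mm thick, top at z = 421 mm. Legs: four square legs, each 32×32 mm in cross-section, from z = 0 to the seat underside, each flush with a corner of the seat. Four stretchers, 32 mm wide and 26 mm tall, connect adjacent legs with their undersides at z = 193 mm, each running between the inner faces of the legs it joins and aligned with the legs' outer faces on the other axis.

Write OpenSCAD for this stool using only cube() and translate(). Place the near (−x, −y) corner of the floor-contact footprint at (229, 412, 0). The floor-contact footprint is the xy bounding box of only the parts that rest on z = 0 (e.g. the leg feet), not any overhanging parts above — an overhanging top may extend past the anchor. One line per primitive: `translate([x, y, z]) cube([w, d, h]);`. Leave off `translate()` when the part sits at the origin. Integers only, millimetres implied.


translate([229, 412, 398]) cube([352, 265, 23]);
translate([229, 412, 0]) cube([32, 32, 398]);
translate([549, 412, 0]) cube([32, 32, 398]);
translate([229, 645, 0]) cube([32, 32, 398]);
translate([549, 645, 0]) cube([32, 32, 398]);
translate([261, 412, 193]) cube([288, 32, 26]);
translate([261, 645, 193]) cube([288, 32, 26]);
translate([229, 444, 193]) cube([32, 201, 26]);
translate([549, 444, 193]) cube([32, 201, 26]);


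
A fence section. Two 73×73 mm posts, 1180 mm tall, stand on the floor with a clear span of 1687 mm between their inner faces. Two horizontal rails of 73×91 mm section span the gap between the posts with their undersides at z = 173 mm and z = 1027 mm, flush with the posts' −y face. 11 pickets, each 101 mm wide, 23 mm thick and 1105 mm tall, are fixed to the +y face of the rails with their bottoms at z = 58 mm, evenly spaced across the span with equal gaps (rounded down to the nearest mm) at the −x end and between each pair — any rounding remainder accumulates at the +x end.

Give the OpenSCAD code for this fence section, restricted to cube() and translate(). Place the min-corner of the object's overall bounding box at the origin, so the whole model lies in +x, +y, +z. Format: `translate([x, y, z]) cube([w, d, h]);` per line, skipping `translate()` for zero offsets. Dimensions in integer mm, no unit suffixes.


cube([73, 73, 1180]);
translate([1760, 0, 0]) cube([73, 73, 1180]);
translate([73, 0, 173]) cube([1687, 73, 91]);
translate([73, 0, 1027]) cube([1687, 73, 91]);
translate([121, 73, 58]) cube([101, 23, 1105]);
translate([270, 73, 58]) cube([101, 23, 1105]);
translate([419, 73, 58]) cube([101, 23, 1105]);
translate([568, 73, 58]) cube([101, 23, 1105]);
translate([717, 73, 58]) cube([101, 23, 1105]);
translate([866, 73, 58]) cube([101, 23, 1105]);
translate([1015, 73, 58]) cube([101, 23, 1105]);
translate([1164, 73, 58]) cube([101, 23, 1105]);
translate([1313, 73, 58]) cube([101, 23, 1105]);
translate([1462, 73, 58]) cube([101, 23, 1105]);
translate([1611, 73, 58]) cube([101, 23, 1105]);


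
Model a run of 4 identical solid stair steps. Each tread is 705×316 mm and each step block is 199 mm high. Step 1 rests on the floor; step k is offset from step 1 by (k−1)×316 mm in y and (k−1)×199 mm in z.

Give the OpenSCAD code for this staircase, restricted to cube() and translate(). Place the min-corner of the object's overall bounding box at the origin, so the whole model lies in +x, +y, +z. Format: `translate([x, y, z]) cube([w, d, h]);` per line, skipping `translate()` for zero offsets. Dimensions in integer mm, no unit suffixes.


cube([705, 316, 199]);
translate([0, 316, 199]) cube([705, 316, 199]);
translate([0, 632, 398]) cube([705, 316, 199]);
translate([0, 948, 597]) cube([705, 316, 199]);


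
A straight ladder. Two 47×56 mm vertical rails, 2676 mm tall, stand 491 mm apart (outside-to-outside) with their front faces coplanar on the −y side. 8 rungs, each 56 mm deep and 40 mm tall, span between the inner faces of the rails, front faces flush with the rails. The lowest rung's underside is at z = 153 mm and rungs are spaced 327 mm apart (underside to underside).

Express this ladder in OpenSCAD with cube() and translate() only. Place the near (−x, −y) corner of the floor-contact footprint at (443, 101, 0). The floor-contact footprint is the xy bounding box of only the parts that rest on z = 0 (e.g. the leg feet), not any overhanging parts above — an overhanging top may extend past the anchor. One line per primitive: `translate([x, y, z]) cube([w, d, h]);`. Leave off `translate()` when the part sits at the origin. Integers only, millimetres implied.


translate([443, 101, 0]) cube([47, 56, 2676]);
translate([887, 101, 0]) cube([47, 56, 2676]);
translate([490, 101, 153]) cube([397, 56, 40]);
translate([490, 101, 480]) cube([397, 56, 40]);
translate([490, 101, 807]) cube([397, 56, 40]);
translate([490, 101, 1134]) cube([397, 56, 40]);
translate([490, 101, 1461]) cube([397, 56, 40]);
translate([490, 101, 1788]) cube([397, 56, 40]);
translate([490, 101, 2115]) cube([397, 56, 40]);
translate([490, 101, 2442]) cube([397, 56, 40]);


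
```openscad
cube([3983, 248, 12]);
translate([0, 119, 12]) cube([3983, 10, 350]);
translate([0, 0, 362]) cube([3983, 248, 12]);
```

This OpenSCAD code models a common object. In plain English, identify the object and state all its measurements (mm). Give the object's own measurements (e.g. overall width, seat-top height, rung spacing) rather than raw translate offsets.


An I-beam lying along x, 3983 mm long. Overall section height 374 mm. Two flanges 248 mm wide (y) and 12 mm thick, one on the floor and one at the top; a web 10 mm thick runs between them, centred on the flange width.


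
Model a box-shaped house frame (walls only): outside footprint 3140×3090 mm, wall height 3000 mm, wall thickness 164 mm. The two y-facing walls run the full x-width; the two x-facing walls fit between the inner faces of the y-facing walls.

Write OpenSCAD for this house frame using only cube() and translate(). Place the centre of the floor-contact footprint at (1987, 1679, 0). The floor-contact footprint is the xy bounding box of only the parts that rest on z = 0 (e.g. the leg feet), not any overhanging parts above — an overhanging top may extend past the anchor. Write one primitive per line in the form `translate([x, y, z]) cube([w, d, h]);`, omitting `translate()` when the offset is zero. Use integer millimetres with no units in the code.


translate([417, 134, 0]) cube([3140, 164, 3000]);
translate([417, 3060, 0]) cube([3140, 164, 3000]);
translate([417, 298, 0]) cube([164, 2762, 3000]);
translate([3393, 298, 0]) cube([164, 2762, 3000]);


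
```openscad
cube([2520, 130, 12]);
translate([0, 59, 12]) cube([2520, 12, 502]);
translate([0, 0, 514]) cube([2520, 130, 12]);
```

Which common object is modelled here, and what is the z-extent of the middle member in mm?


An I-beam. The web height is 502 mm.

Two wide flanges with a thin centred web — an I-beam. Overall 526 mm minus two 12 mm flanges gives a web of 526 − 2·12 = 502 mm.


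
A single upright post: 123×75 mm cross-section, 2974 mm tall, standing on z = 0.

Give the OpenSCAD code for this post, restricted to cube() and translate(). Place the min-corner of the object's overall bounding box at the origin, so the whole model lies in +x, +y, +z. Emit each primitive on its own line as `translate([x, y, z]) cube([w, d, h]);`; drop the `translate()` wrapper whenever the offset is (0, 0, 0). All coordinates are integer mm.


cube([123, 75, 2974]);


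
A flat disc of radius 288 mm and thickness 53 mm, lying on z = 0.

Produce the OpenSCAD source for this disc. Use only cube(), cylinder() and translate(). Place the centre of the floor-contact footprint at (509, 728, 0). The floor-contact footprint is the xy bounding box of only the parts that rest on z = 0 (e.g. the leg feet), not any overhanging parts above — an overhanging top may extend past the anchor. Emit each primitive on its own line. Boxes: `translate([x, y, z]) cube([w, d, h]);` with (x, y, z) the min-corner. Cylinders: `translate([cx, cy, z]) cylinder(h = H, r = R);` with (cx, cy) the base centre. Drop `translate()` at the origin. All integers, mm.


translate([509, 728, 0]) cylinder(h = 53, r = 288);


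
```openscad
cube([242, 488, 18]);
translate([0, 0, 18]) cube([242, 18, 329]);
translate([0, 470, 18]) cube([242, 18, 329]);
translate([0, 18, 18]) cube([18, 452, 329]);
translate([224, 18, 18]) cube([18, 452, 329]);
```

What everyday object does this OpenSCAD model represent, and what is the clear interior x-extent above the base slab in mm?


An open box. The internal width is 206 mm.

A 242×488 base slab with four walls standing on it — an open box. The base is 242 mm wide and the walls are 18 mm thick, so the internal width is 242 − 2 × 18 = 206 mm.


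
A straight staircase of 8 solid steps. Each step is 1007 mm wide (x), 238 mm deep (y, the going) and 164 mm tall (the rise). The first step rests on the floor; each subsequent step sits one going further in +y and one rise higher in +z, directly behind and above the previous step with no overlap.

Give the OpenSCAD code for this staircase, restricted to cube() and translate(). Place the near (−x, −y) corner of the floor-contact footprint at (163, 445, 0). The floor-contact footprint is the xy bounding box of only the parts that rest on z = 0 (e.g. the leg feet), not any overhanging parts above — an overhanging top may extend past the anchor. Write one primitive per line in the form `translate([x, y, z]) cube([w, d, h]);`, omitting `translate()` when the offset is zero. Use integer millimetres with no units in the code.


translate([163, 445, 0]) cube([1007, 238, 164]);
translate([163, 683, 164]) cube([1007, 238, 164]);
translate([163, 921, 328]) cube([1007, 238, 164]);
translate([163, 1159, 492]) cube([1007, 238, 164]);
translate([163, 1397, 656]) cube([1007, 238, 164]);
translate([163, 1635, 820]) cube([1007, 238, 164]);
translate([163, 1873, 984]) cube([1007, 238, 164]);
translate([163, 2111, 1148]) cube([1007, 238, 164]);


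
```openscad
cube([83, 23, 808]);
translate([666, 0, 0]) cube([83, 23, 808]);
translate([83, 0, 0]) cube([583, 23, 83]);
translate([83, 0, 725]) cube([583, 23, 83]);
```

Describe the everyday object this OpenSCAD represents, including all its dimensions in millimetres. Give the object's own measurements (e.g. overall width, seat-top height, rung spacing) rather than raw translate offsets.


A rectangular picture frame lying in the x–z plane (depth along y). The opening is 583 mm wide (x) by 642 mm tall (z), surrounded by a border 83 mm wide on all four sides. The frame is 23 mm deep and is made of two full-height vertical stiles with two horizontal rails fitted between them.


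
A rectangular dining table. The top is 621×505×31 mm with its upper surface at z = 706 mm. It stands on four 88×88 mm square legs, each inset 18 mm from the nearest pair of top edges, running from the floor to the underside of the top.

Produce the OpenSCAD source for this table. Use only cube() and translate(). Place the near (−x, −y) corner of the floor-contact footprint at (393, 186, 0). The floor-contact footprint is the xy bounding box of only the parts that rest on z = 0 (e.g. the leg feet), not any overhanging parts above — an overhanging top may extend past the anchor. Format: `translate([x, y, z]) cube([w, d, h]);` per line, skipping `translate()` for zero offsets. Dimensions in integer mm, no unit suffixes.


translate([375, 168, 675]) cube([621, 505, 31]);
translate([393, 186, 0]) cube([88, 88, 675]);
translate([890, 186, 0]) cube([88, 88, 675]);
translate([393, 567, 0]) cube([88, 88, 675]);
translate([890, 567, 0]) cube([88, 88, 675]);


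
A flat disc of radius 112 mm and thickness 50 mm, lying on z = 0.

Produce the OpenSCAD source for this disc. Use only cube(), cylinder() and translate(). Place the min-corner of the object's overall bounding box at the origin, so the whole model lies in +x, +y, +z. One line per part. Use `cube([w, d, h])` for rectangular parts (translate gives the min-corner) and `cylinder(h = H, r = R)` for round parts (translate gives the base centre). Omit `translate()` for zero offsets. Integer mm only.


translate([112, 112, 0]) cylinder(h = 50, r = 112);


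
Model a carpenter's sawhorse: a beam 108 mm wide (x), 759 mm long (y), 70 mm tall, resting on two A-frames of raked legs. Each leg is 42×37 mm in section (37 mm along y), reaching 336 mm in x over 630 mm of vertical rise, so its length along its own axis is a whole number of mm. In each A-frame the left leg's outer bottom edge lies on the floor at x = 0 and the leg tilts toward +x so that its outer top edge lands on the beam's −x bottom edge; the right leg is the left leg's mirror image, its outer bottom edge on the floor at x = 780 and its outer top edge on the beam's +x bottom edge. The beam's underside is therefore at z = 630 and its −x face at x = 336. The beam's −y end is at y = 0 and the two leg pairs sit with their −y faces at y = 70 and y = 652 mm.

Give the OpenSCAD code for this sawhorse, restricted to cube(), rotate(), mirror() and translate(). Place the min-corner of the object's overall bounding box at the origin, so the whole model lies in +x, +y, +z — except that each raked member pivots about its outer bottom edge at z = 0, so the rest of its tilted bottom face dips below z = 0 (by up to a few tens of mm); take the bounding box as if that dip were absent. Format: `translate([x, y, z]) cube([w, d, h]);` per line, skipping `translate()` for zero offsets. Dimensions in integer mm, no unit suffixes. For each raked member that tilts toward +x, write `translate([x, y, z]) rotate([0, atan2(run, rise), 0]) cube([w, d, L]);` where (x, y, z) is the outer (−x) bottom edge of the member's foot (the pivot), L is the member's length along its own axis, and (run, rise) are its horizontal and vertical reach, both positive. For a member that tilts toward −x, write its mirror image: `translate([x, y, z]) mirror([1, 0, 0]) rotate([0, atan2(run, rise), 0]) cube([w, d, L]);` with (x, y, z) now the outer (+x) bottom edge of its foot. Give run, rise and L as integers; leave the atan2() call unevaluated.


translate([336, 0, 630]) cube([108, 759, 70]);
translate([0, 70, 0]) rotate([0, atan2(336, 630), 0]) cube([42, 37, 714]);
translate([780, 70, 0]) mirror([1, 0, 0]) rotate([0, atan2(336, 630), 0]) cube([42, 37, 714]);
translate([0, 652, 0]) rotate([0, atan2(336, 630), 0]) cube([42, 37, 714]);
translate([780, 652, 0]) mirror([1, 0, 0]) rotate([0, atan2(336, 630), 0]) cube([42, 37, 714]);


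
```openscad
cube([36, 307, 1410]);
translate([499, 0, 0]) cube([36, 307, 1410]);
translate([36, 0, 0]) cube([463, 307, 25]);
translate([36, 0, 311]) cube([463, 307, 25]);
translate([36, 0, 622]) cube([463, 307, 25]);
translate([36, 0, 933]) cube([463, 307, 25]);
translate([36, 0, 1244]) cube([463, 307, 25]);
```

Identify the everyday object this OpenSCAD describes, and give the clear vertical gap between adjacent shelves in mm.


A bookshelf. The clear shelf gap is 286 mm.

Two tall side panels with 5 horizontal boards between them — a bookshelf. The first two shelf undersides are at z = 0 and z = 311; with shelf thickness 25, the clear gap is 311 − 0 − 25 = 286 mm.


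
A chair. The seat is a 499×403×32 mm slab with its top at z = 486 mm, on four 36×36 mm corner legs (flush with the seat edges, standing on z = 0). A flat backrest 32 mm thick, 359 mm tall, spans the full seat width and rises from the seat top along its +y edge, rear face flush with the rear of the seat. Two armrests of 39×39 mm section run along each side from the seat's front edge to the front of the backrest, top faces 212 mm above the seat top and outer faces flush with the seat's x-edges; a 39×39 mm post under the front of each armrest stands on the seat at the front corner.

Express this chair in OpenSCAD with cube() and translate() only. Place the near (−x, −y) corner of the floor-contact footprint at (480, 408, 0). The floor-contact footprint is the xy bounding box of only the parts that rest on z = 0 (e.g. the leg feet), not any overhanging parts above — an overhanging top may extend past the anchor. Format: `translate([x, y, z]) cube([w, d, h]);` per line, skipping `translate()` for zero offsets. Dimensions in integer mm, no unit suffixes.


// leg_h = 486 - 32 = 454
// arm post h = 212 - 39 = 173
translate([480, 408, 454]) cube([499, 403, 32]);
translate([480, 408, 0]) cube([36, 36, 454]);
translate([943, 408, 0]) cube([36, 36, 454]);
translate([480, 775, 0]) cube([36, 36, 454]);
translate([943, 775, 0]) cube([36, 36, 454]);
translate([480, 779, 486]) cube([499, 32, 359]);
translate([480, 408, 659]) cube([39, 371, 39]);
translate([940, 408, 659]) cube([39, 371, 39]);
translate([480, 408, 486]) cube([39, 39, 173]);
translate([940, 408, 486]) cube([39, 39, 173]);


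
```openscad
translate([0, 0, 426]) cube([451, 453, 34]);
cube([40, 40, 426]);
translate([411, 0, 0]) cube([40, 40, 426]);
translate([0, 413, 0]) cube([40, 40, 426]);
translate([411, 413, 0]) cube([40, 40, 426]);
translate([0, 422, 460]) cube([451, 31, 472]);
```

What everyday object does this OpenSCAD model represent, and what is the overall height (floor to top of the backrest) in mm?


A chair. The overall height is 932 mm.

A slab on four corner posts with a tall panel at the back — a chair. The seat slab sits at z = 426 with thickness 34, and the 472 mm backrest starts at the seat top, so the overall height is 426 + 34 + 472 = 932 mm.


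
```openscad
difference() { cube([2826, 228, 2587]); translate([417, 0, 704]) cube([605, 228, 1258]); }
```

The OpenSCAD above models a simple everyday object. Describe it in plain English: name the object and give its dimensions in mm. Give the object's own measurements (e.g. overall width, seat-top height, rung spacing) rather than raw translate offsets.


A wall 2826 mm long (x), 228 mm thick (y), 2587 mm tall, with a rectangular window opening cut through it. The opening is 605 mm wide and 1258 mm tall; its sill is at z = 704 mm and its near (−x) edge is 417 mm from the wall's −x end. The opening passes through the full wall thickness.


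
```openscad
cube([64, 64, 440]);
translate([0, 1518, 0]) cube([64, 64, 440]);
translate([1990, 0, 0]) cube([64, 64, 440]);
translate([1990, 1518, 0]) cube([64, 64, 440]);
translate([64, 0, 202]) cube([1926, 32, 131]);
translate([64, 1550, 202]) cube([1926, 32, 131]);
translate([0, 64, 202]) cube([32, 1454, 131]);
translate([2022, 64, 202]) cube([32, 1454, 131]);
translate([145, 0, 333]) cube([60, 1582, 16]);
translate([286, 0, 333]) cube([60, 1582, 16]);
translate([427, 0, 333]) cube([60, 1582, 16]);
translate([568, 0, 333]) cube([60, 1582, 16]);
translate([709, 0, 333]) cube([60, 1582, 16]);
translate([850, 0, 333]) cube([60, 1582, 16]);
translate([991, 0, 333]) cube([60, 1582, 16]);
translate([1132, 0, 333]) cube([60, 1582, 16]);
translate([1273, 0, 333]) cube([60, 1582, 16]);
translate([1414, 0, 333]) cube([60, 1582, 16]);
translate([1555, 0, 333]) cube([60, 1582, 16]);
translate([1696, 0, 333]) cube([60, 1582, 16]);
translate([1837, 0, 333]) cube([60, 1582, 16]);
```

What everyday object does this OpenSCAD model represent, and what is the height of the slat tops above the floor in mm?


A bed frame. The slat-top height is 349 mm.

Four posts, four rails, and a row of slats — a bed frame. Slats sit on the rails at z = 202 + 131 = 333; with slat thickness 16, the top is 349 mm.


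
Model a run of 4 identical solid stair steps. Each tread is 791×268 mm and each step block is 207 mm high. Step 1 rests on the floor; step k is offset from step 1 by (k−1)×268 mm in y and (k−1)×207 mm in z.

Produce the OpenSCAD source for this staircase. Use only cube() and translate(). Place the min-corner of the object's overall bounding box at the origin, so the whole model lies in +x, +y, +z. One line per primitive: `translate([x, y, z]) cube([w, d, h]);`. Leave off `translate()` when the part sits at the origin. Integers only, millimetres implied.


cube([791, 268, 207]);
translate([0, 268, 207]) cube([791, 268, 207]);
translate([0, 536, 414]) cube([791, 268, 207]);
translate([0, 804, 621]) cube([791, 268, 207]);


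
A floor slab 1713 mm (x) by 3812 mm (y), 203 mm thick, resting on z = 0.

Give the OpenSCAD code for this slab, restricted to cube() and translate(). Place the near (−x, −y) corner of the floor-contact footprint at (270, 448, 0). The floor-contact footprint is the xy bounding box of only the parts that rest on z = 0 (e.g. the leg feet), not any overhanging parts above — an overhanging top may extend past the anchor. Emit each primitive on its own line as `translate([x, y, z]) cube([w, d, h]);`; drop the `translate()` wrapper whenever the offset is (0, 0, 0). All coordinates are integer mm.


translate([270, 448, 0]) cube([1713, 3812, 203]);


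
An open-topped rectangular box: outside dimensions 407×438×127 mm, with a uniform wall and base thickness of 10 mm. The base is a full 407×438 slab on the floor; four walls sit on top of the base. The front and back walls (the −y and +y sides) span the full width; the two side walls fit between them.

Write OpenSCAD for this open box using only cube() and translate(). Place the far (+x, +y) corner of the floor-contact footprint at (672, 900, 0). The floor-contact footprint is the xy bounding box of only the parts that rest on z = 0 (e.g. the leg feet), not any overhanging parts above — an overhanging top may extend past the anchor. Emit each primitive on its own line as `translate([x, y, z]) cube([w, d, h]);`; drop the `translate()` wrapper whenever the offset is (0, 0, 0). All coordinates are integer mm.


translate([265, 462, 0]) cube([407, 438, 10]);
translate([265, 462, 10]) cube([407, 10, 117]);
translate([265, 890, 10]) cube([407, 10, 117]);
translate([265, 472, 10]) cube([10, 418, 117]);
translate([662, 472, 10]) cube([10, 418, 117]);


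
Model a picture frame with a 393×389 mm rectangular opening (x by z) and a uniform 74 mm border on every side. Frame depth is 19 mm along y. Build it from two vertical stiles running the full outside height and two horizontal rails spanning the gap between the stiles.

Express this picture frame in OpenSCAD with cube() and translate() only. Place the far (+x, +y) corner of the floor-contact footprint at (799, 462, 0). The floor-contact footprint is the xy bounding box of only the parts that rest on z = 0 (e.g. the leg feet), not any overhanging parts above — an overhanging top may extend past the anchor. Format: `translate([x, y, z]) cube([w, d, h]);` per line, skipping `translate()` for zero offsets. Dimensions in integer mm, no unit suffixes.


translate([258, 443, 0]) cube([74, 19, 537]);
translate([725, 443, 0]) cube([74, 19, 537]);
translate([332, 443, 0]) cube([393, 19, 74]);
translate([332, 443, 463]) cube([393, 19, 74]);


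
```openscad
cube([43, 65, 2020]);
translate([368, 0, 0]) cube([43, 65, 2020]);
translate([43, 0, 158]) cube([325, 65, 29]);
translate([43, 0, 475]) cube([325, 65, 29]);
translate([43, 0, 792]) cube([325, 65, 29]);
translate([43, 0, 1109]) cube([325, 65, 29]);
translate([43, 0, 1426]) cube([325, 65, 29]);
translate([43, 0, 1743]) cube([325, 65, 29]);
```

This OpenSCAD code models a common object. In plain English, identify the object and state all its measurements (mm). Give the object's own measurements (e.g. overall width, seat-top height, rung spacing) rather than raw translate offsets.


A straight ladder. Two 43×65 mm vertical rails, 2020 mm tall, stand 411 mm apart (outside-to-outside) with their front faces coplanar on the −y side. 6 rungs, each 65 mm deep and 29 mm tall, span between the inner faces of the rails, front faces flush with the rails. The lowest rung's underside is at z = 158 mm and rungs are spaced 317 mm apart (underside to underside).


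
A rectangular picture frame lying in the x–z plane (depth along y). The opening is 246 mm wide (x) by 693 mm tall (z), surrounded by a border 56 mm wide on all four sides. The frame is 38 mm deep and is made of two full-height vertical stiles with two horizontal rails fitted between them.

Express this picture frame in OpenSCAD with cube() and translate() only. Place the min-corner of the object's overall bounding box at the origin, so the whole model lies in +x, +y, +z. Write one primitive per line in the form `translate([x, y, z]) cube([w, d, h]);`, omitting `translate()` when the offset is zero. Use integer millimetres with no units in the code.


cube([56, 38, 805]);
translate([302, 0, 0]) cube([56, 38, 805]);
translate([56, 0, 0]) cube([246, 38, 56]);
translate([56, 0, 749]) cube([246, 38, 56]);


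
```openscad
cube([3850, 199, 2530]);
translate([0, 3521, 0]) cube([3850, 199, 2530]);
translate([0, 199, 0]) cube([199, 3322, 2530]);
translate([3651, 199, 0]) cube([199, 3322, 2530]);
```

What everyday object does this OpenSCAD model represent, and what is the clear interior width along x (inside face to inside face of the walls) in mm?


A house (or room) frame. The interior width is 3452 mm.

Four 2530 mm walls enclosing a rectangle with no floor or roof — a room or house frame. Outside width is 3850 mm and wall thickness is 199 mm, so the interior width is 3850 − 2 × 199 = 3452 mm.


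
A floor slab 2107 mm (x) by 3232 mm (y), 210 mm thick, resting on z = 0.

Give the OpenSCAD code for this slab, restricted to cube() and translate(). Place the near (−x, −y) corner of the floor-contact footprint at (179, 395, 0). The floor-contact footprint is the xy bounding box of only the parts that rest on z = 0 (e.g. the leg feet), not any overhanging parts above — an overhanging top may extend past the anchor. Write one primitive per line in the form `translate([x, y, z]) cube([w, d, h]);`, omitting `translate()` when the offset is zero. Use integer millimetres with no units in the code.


translate([179, 395, 0]) cube([2107, 3232, 210]);


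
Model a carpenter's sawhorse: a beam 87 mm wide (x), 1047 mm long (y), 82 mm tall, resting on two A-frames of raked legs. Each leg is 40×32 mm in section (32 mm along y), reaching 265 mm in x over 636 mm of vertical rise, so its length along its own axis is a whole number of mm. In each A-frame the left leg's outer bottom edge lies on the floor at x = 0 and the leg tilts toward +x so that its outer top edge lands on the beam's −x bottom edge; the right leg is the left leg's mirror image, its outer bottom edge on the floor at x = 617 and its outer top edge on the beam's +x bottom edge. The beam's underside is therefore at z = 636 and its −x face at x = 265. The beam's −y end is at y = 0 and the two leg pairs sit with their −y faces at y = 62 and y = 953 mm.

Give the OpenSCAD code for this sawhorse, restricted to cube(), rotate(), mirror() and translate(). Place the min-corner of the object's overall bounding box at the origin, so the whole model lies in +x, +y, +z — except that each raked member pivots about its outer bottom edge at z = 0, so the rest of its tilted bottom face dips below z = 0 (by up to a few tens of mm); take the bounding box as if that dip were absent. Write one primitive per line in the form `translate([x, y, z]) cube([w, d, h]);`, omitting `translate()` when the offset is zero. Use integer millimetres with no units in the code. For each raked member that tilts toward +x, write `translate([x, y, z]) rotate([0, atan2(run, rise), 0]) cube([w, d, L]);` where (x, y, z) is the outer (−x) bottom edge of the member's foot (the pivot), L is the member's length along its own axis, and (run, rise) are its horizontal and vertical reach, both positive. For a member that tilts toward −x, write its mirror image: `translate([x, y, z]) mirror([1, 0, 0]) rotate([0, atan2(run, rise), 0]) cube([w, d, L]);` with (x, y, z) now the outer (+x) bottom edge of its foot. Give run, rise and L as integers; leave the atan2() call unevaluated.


translate([265, 0, 636]) cube([87, 1047, 82]);
translate([0, 62, 0]) rotate([0, atan2(265, 636), 0]) cube([40, 32, 689]);
translate([617, 62, 0]) mirror([1, 0, 0]) rotate([0, atan2(265, 636), 0]) cube([40, 32, 689]);
translate([0, 953, 0]) rotate([0, atan2(265, 636), 0]) cube([40, 32, 689]);
translate([617, 953, 0]) mirror([1, 0, 0]) rotate([0, atan2(265, 636), 0]) cube([40, 32, 689]);


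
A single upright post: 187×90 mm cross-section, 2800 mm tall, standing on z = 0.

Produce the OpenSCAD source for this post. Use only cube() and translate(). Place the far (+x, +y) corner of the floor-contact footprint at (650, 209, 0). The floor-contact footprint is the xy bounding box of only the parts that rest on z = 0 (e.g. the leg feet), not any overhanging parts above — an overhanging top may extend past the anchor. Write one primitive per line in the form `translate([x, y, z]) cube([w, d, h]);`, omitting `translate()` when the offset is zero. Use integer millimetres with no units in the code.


translate([463, 119, 0]) cube([187, 90, 2800]);


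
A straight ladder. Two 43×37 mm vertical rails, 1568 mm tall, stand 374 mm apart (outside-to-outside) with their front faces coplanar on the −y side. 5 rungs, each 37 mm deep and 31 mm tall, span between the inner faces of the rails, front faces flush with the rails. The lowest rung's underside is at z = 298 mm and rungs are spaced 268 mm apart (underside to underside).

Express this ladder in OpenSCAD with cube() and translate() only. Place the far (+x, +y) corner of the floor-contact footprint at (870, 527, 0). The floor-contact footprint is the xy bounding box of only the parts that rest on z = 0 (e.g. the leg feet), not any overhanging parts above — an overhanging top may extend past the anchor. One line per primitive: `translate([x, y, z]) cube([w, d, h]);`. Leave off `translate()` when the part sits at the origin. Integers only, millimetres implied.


translate([496, 490, 0]) cube([43, 37, 1568]);
translate([827, 490, 0]) cube([43, 37, 1568]);
translate([539, 490, 298]) cube([288, 37, 31]);
translate([539, 490, 566]) cube([288, 37, 31]);
translate([539, 490, 834]) cube([288, 37, 31]);
translate([539, 490, 1102]) cube([288, 37, 31]);
translate([539, 490, 1370]) cube([288, 37, 31]);


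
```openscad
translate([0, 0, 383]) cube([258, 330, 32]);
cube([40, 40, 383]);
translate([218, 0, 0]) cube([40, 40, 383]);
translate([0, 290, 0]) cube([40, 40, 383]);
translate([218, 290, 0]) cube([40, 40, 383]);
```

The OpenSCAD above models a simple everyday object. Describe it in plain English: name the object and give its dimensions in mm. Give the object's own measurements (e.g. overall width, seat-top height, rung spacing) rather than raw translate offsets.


A simple wooden stool: a rectangular seat 258 mm (x) by 330 mm (y), 32 mm thick, top face at z = 415 mm, on four square legs, each 40×40 mm in cross-section. The legs rest on z = 0, each flush with a corner of the seat.


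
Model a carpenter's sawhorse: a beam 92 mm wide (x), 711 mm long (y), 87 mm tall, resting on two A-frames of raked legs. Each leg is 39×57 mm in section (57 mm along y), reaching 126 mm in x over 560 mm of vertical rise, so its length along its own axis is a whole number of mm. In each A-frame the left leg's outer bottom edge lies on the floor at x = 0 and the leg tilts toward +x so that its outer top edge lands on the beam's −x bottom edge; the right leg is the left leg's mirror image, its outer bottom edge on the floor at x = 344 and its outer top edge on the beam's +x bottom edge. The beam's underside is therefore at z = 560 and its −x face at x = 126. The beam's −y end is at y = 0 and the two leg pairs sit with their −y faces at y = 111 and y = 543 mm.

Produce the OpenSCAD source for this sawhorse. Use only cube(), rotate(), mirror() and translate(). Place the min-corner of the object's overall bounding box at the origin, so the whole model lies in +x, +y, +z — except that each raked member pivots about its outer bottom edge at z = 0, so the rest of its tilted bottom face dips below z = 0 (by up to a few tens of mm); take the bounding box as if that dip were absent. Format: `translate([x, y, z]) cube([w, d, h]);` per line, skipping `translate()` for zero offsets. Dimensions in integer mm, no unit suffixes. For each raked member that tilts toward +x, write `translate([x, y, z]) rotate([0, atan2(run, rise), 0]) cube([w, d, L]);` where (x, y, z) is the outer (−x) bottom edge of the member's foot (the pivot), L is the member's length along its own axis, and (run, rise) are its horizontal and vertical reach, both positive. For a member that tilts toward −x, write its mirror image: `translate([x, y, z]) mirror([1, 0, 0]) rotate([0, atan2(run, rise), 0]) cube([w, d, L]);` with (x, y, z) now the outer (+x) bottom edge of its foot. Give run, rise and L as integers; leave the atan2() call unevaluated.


translate([126, 0, 560]) cube([92, 711, 87]);
translate([0, 111, 0]) rotate([0, atan2(126, 560), 0]) cube([39, 57, 574]);
translate([344, 111, 0]) mirror([1, 0, 0]) rotate([0, atan2(126, 560), 0]) cube([39, 57, 574]);
translate([0, 543, 0]) rotate([0, atan2(126, 560), 0]) cube([39, 57, 574]);
translate([344, 543, 0]) mirror([1, 0, 0]) rotate([0, atan2(126, 560), 0]) cube([39, 57, 574]);


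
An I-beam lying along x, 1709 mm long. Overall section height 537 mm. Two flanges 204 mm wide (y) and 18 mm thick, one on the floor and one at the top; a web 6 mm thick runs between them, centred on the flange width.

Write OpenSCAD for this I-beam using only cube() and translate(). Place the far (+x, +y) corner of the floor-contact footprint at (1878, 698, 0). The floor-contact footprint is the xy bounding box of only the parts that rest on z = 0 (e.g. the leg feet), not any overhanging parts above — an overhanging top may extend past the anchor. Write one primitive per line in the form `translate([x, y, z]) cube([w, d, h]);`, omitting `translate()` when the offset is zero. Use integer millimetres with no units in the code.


translate([169, 494, 0]) cube([1709, 204, 18]);
translate([169, 593, 18]) cube([1709, 6, 501]);
translate([169, 494, 519]) cube([1709, 204, 18]);


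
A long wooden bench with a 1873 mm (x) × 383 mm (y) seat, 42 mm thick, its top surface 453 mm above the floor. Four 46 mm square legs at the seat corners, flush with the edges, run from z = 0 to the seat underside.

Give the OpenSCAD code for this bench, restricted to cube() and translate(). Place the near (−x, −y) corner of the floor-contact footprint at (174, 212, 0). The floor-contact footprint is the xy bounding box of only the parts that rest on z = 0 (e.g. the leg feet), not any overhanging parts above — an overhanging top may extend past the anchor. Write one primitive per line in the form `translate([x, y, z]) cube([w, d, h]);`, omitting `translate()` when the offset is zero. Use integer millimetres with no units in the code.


// leg_h = 453 − 42 = 411
translate([174, 212, 411]) cube([1873, 383, 42]);
translate([174, 212, 0]) cube([46, 46, 411]);
translate([174, 549, 0]) cube([46, 46, 411]);
translate([2001, 212, 0]) cube([46, 46, 411]);
translate([2001, 549, 0]) cube([46, 46, 411]);


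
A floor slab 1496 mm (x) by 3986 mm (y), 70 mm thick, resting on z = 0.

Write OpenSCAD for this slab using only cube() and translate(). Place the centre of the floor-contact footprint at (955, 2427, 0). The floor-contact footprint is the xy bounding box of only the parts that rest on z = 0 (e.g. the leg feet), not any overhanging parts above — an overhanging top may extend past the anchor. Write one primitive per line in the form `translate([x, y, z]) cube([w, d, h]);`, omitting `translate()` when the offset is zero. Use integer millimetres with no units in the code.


translate([207, 434, 0]) cube([1496, 3986, 70]);


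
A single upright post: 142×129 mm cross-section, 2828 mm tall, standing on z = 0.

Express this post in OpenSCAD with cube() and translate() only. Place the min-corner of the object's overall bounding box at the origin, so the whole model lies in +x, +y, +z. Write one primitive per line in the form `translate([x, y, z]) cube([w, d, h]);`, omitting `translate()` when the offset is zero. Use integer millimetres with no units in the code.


cube([142, 129, 2828]);


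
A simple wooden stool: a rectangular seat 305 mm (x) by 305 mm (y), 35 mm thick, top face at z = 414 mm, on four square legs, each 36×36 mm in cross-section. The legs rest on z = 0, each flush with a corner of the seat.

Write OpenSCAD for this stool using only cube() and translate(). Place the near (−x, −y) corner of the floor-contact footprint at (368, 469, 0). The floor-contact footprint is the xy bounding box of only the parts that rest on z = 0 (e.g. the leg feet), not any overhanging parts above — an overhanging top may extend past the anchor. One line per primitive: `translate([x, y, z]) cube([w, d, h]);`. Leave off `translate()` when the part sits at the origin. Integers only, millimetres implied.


translate([368, 469, 379]) cube([305, 305, 35]);
translate([368, 469, 0]) cube([36, 36, 379]);
translate([637, 469, 0]) cube([36, 36, 379]);
translate([368, 738, 0]) cube([36, 36, 379]);
translate([637, 738, 0]) cube([36, 36, 379]);


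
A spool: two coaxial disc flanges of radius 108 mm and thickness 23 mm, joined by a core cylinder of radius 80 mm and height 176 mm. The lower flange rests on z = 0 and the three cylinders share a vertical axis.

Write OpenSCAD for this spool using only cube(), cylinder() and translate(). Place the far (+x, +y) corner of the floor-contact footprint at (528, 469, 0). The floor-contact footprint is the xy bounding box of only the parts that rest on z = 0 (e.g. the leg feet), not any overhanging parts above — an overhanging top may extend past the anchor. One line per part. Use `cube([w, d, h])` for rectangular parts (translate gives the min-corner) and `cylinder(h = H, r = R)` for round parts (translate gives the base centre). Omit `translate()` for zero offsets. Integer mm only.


translate([420, 361, 0]) cylinder(h = 23, r = 108);
translate([420, 361, 23]) cylinder(h = 176, r = 80);
translate([420, 361, 199]) cylinder(h = 23, r = 108);
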